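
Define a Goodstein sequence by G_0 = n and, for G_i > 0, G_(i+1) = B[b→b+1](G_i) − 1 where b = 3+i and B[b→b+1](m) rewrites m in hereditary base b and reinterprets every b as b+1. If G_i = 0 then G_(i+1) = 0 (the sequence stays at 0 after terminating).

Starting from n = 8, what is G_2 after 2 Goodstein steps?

(0) 8|_3 = 2·3 + 2 ↦ 2·4 + 2|_4 = 10 ⇒ 9
(1) 9|_4 = 2·4 + 1 ↦ 2·5 + 1|_5 = 11 ⇒ 10

10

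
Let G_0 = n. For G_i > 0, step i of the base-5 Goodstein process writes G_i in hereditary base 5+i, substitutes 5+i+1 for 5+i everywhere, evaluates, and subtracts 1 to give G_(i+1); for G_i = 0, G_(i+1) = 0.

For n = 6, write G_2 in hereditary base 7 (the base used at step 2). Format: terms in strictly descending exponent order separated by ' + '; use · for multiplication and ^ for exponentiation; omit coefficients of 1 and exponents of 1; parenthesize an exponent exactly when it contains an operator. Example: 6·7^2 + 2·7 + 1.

6

i=0: 6 = 5 + 1 (b=5); 5→6: 6 + 1 = 7; 7−1 = 6
i=1: 6 = 6 (b=6); 6→7: 7 = 7; 7−1 = 6
i=2: 6 = 6 (b=7); 7→8: 6 = 6; 6−1 = 5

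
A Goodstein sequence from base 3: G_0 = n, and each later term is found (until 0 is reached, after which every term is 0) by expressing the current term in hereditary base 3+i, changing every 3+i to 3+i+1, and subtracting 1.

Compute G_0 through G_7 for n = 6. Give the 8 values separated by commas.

6, 7, 7, 7, 7, 7, 6, 5

[0] 6 ≡ 2·3 (base 3). Lift 4: 8. −1: 7.
[1] 7 ≡ 4 + 3 (base 4). Lift 5: 8. −1: 7.
[2] 7 ≡ 5 + 2 (base 5). Lift 6: 8. −1: 7.
[3] 7 ≡ 6 + 1 (base 6). Lift 7: 8. −1: 7.
[4] 7 ≡ 7 (base 7). Lift 8: 8. −1: 7.
[5] 7 ≡ 7 (base 8). Lift 9: 7. −1: 6.
[6] 6 ≡ 6 (base 9). Lift 10: 6. −1: 5.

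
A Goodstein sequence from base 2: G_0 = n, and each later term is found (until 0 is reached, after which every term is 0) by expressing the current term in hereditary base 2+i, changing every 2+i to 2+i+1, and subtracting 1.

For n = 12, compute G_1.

step 0: 12 = 2^(2 + 1) + 2^2; sub 3 for 2: 3^(3 + 1) + 3^3; = 108; G_1 = 108−1 = 107
step 1: 107 = 3^(3 + 1) + 2·3^2 + 2·3 + 2; sub 4 for 3: 4^(4 + 1) + 2·4^2 + 2·4 + 2; = 1066; G_2 = 1066−1 = 1065

107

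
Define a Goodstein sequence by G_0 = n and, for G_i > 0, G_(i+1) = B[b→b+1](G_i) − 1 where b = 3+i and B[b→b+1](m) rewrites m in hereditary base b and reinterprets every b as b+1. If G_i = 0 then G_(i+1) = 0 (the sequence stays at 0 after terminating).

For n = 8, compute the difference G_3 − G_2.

i=0: 8 = 2·3 + 2 (b=3); 3→4: 2·4 + 2 = 10; 10−1 = 9
i=1: 9 = 2·4 + 1 (b=4); 4→5: 2·5 + 1 = 11; 11−1 = 10
i=2: 10 = 2·5 (b=5); 5→6: 2·6 = 12; 12−1 = 11

1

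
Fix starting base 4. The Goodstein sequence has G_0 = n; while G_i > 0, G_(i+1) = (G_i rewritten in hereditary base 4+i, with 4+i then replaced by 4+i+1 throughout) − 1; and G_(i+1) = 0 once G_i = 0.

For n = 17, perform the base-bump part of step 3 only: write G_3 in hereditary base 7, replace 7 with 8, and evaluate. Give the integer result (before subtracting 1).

(0) 17|_4 = 4^2 + 1 ↦ 5^2 + 1|_5 = 26 ⇒ 25
(1) 25|_5 = 5^2 ↦ 6^2|_6 = 36 ⇒ 35
(2) 35|_6 = 5·6 + 5 ↦ 5·7 + 5|_7 = 40 ⇒ 39

44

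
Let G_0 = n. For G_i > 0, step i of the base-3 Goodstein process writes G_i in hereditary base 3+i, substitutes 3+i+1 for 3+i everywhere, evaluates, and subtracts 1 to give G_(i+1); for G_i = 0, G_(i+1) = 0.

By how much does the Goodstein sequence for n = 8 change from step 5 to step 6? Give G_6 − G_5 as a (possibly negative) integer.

8 —HB3→ 2·3 + 2 —bump→ 2·4 + 2 = 10 —(−1)→ 9
9 —HB4→ 2·4 + 1 —bump→ 2·5 + 1 = 11 —(−1)→ 10
10 —HB5→ 2·5 —bump→ 2·6 = 12 —(−1)→ 11
11 —HB6→ 6 + 5 —bump→ 7 + 5 = 12 —(−1)→ 11
11 —HB7→ 7 + 4 —bump→ 8 + 4 = 12 —(−1)→ 11
11 —HB8→ 8 + 3 —bump→ 9 + 3 = 12 —(−1)→ 11

0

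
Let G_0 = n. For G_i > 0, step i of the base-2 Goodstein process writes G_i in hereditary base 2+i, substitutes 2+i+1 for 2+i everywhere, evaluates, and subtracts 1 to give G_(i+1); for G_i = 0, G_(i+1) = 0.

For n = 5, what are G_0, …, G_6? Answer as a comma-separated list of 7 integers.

5, 27, 255, 467, 775, 1197, 1751

5 —HB2→ 2^2 + 1 —bump→ 3^3 + 1 = 28 —(−1)→ 27
27 —HB3→ 3^3 —bump→ 4^4 = 256 —(−1)→ 255
255 —HB4→ 3·4^3 + 3·4^2 + 3·4 + 3 —bump→ 3·5^3 + 3·5^2 + 3·5 + 3 = 468 —(−1)→ 467
467 —HB5→ 3·5^3 + 3·5^2 + 3·5 + 2 —bump→ 3·6^3 + 3·6^2 + 3·6 + 2 = 776 —(−1)→ 775
775 —HB6→ 3·6^3 + 3·6^2 + 3·6 + 1 —bump→ 3·7^3 + 3·7^2 + 3·7 + 1 = 1198 —(−1)→ 1197
1197 —HB7→ 3·7^3 + 3·7^2 + 3·7 —bump→ 3·8^3 + 3·8^2 + 3·8 = 1752 —(−1)→ 1751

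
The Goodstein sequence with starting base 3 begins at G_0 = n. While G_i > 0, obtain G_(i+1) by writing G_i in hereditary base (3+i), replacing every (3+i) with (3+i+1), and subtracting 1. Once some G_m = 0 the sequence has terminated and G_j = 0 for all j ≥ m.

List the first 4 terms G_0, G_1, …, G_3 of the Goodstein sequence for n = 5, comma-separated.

5 —HB3→ 3 + 2 —bump→ 4 + 2 = 6 —(−1)→ 5
5 —HB4→ 4 + 1 —bump→ 5 + 1 = 6 —(−1)→ 5
5 —HB5→ 5 —bump→ 6 = 6 —(−1)→ 5

5, 5, 5, 5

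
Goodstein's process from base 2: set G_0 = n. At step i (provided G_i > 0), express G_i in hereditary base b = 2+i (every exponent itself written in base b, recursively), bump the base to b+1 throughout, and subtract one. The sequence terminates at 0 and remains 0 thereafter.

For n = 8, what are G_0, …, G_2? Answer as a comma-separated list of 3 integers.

(0) 8|_2 = 2^(2 + 1) ↦ 3^(3 + 1)|_3 = 81 ⇒ 80
(1) 80|_3 = 2·3^3 + 2·3^2 + 2·3 + 2 ↦ 2·4^4 + 2·4^2 + 2·4 + 2|_4 = 554 ⇒ 553

8, 80, 553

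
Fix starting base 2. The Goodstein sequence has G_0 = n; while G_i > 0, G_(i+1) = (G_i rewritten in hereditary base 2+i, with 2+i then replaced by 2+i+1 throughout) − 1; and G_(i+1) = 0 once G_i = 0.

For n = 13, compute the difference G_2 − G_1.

1171

i=0: 13 = 2^(2 + 1) + 2^2 + 1 (b=2); 2→3: 3^(3 + 1) + 3^3 + 1 = 109; 109−1 = 108
i=1: 108 = 3^(3 + 1) + 3^3 (b=3); 3→4: 4^(4 + 1) + 4^4 = 1280; 1280−1 = 1279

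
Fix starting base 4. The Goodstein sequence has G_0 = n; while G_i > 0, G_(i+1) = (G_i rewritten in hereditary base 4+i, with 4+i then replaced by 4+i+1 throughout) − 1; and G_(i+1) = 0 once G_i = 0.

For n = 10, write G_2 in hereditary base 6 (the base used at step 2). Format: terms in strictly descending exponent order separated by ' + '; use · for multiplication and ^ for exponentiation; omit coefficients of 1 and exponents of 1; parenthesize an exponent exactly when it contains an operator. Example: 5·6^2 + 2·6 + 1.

G_0=10  [base 4] 2·4 + 2  →[4↦5]→  2·5 + 2 = 12  −1 ⇒ G_1=11
G_1=11  [base 5] 2·5 + 1  →[5↦6]→  2·6 + 1 = 13  −1 ⇒ G_2=12
G_2=12  [base 6] 2·6  →[6↦7]→  2·7 = 14  −1 ⇒ G_3=13

2·6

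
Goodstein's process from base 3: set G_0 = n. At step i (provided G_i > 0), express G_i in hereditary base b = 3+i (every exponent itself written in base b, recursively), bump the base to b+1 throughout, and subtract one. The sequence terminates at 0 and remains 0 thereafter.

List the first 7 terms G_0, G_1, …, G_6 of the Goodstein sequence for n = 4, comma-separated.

4, 4, 4, 3, 2, 1, 0

G_0=4  [base 3] 3 + 1  →[3↦4]→  4 + 1 = 5  −1 ⇒ G_1=4
G_1=4  [base 4] 4  →[4↦5]→  5 = 5  −1 ⇒ G_2=4
G_2=4  [base 5] 4  →[5↦6]→  4 = 4  −1 ⇒ G_3=3
G_3=3  [base 6] 3  →[6↦7]→  3 = 3  −1 ⇒ G_4=2
G_4=2  [base 7] 2  →[7↦8]→  2 = 2  −1 ⇒ G_5=1
G_5=1  [base 8] 1  →[8↦9]→  1 = 1  −1 ⇒ G_6=0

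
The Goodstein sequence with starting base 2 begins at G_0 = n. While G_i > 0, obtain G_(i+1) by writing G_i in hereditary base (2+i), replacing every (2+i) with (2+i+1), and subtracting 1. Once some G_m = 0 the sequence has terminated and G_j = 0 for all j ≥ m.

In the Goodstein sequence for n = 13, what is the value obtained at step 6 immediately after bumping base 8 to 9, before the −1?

13 —HB2→ 2^(2 + 1) + 2^2 + 1 —bump→ 3^(3 + 1) + 3^3 + 1 = 109 —(−1)→ 108
108 —HB3→ 3^(3 + 1) + 3^3 —bump→ 4^(4 + 1) + 4^4 = 1280 —(−1)→ 1279
1279 —HB4→ 4^(4 + 1) + 3·4^3 + 3·4^2 + 3·4 + 3 —bump→ 5^(5 + 1) + 3·5^3 + 3·5^2 + 3·5 + 3 = 16093 —(−1)→ 16092
16092 —HB5→ 5^(5 + 1) + 3·5^3 + 3·5^2 + 3·5 + 2 —bump→ 6^(6 + 1) + 3·6^3 + 3·6^2 + 3·6 + 2 = 280712 —(−1)→ 280711
280711 —HB6→ 6^(6 + 1) + 3·6^3 + 3·6^2 + 3·6 + 1 —bump→ 7^(7 + 1) + 3·7^3 + 3·7^2 + 3·7 + 1 = 5765999 —(−1)→ 5765998
5765998 —HB7→ 7^(7 + 1) + 3·7^3 + 3·7^2 + 3·7 —bump→ 8^(8 + 1) + 3·8^3 + 3·8^2 + 3·8 = 134219480 —(−1)→ 134219479
134219479 —HB8→ 8^(8 + 1) + 3·8^3 + 3·8^2 + 2·8 + 7 —bump→ 9^(9 + 1) + 3·9^3 + 3·9^2 + 2·9 + 7 = 3486786856 —(−1)→ 3486786855

3486786856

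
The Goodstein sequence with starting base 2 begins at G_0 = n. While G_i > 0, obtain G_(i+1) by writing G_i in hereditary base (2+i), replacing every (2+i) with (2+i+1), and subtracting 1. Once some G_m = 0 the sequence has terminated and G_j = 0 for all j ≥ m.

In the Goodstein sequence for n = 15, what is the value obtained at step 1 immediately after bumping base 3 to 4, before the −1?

step 0: 15 = 2^(2 + 1) + 2^2 + 2 + 1; sub 3 for 2: 3^(3 + 1) + 3^3 + 3 + 1; = 112; G_1 = 112−1 = 111
step 1: 111 = 3^(3 + 1) + 3^3 + 3; sub 4 for 3: 4^(4 + 1) + 4^4 + 4; = 1284; G_2 = 1284−1 = 1283

1284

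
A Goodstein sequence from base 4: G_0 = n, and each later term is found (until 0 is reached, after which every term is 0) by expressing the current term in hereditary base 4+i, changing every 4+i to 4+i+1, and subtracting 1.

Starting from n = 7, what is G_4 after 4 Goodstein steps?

7

(0) 7|_4 = 4 + 3 ↦ 5 + 3|_5 = 8 ⇒ 7
(1) 7|_5 = 5 + 2 ↦ 6 + 2|_6 = 8 ⇒ 7
(2) 7|_6 = 6 + 1 ↦ 7 + 1|_7 = 8 ⇒ 7
(3) 7|_7 = 7 ↦ 8|_8 = 8 ⇒ 7
(4) 7|_8 = 7 ↦ 7|_9 = 7 ⇒ 6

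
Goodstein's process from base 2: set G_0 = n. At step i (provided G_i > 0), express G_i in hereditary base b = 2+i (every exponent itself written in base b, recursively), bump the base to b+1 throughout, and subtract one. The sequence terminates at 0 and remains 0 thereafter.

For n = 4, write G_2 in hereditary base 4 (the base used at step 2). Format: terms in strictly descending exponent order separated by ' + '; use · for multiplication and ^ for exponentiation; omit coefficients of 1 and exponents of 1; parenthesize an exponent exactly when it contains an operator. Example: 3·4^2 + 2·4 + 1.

2·4^2 + 2·4 + 1

i=0: 4 = 2^2 (b=2); 2→3: 3^3 = 27; 27−1 = 26
i=1: 26 = 2·3^2 + 2·3 + 2 (b=3); 3→4: 2·4^2 + 2·4 + 2 = 42; 42−1 = 41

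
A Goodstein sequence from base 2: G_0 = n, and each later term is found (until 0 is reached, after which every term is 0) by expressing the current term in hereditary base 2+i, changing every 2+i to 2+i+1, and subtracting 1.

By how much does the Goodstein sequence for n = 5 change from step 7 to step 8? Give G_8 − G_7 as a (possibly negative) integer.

i=0: 5 = 2^2 + 1 (b=2); 2→3: 3^3 + 1 = 28; 28−1 = 27
i=1: 27 = 3^3 (b=3); 3→4: 4^4 = 256; 256−1 = 255
i=2: 255 = 3·4^3 + 3·4^2 + 3·4 + 3 (b=4); 4→5: 3·5^3 + 3·5^2 + 3·5 + 3 = 468; 468−1 = 467
i=3: 467 = 3·5^3 + 3·5^2 + 3·5 + 2 (b=5); 5→6: 3·6^3 + 3·6^2 + 3·6 + 2 = 776; 776−1 = 775
i=4: 775 = 3·6^3 + 3·6^2 + 3·6 + 1 (b=6); 6→7: 3·7^3 + 3·7^2 + 3·7 + 1 = 1198; 1198−1 = 1197
i=5: 1197 = 3·7^3 + 3·7^2 + 3·7 (b=7); 7→8: 3·8^3 + 3·8^2 + 3·8 = 1752; 1752−1 = 1751
i=6: 1751 = 3·8^3 + 3·8^2 + 2·8 + 7 (b=8); 8→9: 3·9^3 + 3·9^2 + 2·9 + 7 = 2455; 2455−1 = 2454
i=7: 2454 = 3·9^3 + 3·9^2 + 2·9 + 6 (b=9); 9→10: 3·10^3 + 3·10^2 + 2·10 + 6 = 3326; 3326−1 = 3325

871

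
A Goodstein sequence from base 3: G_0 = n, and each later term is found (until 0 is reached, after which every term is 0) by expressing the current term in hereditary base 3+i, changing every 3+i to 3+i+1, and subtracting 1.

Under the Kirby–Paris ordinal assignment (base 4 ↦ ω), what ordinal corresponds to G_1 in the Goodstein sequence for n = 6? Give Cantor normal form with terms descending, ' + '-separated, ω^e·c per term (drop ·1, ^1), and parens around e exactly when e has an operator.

ω + 3

base 3: 6 = 2·3; at 4: 2·4 = 8; next = 7
base 4: 7 = 4 + 3; at 5: 5 + 3 = 8; next = 7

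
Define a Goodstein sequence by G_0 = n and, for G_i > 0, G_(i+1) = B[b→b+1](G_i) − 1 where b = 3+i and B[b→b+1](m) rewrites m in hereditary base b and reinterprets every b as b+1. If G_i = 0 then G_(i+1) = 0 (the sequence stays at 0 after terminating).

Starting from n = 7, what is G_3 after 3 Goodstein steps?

9

G_0 = 7. HB_3(7) = 2·3 + 1. Bump = 9. G_1 = 8.
G_1 = 8. HB_4(8) = 2·4. Bump = 10. G_2 = 9.
G_2 = 9. HB_5(9) = 5 + 4. Bump = 10. G_3 = 9.
G_3 = 9. HB_6(9) = 6 + 3. Bump = 10. G_4 = 9.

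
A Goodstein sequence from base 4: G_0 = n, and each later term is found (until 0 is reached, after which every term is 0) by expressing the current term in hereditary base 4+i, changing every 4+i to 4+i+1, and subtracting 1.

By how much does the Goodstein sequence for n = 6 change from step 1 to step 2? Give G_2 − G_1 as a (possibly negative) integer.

(0) 6|_4 = 4 + 2 ↦ 5 + 2|_5 = 7 ⇒ 6
(1) 6|_5 = 5 + 1 ↦ 6 + 1|_6 = 7 ⇒ 6

0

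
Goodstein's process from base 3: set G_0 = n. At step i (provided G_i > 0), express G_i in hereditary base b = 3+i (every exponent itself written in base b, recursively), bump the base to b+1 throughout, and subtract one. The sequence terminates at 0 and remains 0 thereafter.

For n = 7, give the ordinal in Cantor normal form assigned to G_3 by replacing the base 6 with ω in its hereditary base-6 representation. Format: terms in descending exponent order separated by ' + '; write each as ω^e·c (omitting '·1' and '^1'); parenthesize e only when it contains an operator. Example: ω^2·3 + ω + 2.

ω + 3

base 3: 7 = 2·3 + 1; at 4: 2·4 + 1 = 9; next = 8
base 4: 8 = 2·4; at 5: 2·5 = 10; next = 9
base 5: 9 = 5 + 4; at 6: 6 + 4 = 10; next = 9
base 6: 9 = 6 + 3; at 7: 7 + 3 = 10; next = 9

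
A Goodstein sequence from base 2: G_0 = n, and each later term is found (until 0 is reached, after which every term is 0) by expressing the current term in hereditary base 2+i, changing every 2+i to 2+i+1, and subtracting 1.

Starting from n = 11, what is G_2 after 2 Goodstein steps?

1027

(0) 11|_2 = 2^(2 + 1) + 2 + 1 ↦ 3^(3 + 1) + 3 + 1|_3 = 85 ⇒ 84
(1) 84|_3 = 3^(3 + 1) + 3 ↦ 4^(4 + 1) + 4|_4 = 1028 ⇒ 1027
(2) 1027|_4 = 4^(4 + 1) + 3 ↦ 5^(5 + 1) + 3|_5 = 15628 ⇒ 15627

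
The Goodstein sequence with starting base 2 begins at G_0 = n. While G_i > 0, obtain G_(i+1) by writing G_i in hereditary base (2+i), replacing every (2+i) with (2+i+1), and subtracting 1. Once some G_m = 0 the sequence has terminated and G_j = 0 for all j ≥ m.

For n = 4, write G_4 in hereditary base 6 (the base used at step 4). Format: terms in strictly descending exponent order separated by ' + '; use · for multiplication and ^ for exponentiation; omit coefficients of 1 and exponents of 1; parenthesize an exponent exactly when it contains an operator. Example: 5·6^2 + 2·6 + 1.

2·6^2 + 6 + 5

4 —HB2→ 2^2 —bump→ 3^3 = 27 —(−1)→ 26
26 —HB3→ 2·3^2 + 2·3 + 2 —bump→ 2·4^2 + 2·4 + 2 = 42 —(−1)→ 41
41 —HB4→ 2·4^2 + 2·4 + 1 —bump→ 2·5^2 + 2·5 + 1 = 61 —(−1)→ 60
60 —HB5→ 2·5^2 + 2·5 —bump→ 2·6^2 + 2·6 = 84 —(−1)→ 83
83 —HB6→ 2·6^2 + 6 + 5 —bump→ 2·7^2 + 7 + 5 = 110 —(−1)→ 109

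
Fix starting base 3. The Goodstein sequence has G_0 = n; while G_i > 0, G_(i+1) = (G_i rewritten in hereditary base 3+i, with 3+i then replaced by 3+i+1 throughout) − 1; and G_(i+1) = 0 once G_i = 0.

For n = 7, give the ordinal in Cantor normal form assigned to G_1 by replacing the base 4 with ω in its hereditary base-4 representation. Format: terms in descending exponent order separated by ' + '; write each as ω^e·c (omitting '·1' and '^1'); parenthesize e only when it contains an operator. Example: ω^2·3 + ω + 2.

G_0 = 7. HB_3(7) = 2·3 + 1. Bump = 9. G_1 = 8.
G_1 = 8. HB_4(8) = 2·4. Bump = 10. G_2 = 9.

ω·2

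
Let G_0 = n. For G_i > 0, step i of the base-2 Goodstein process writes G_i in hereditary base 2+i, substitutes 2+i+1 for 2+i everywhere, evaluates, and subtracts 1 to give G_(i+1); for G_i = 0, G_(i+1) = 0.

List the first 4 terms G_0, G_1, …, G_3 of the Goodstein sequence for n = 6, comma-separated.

6, 29, 257, 3125

G_0 = 6. HB_2(6) = 2^2 + 2. Bump = 30. G_1 = 29.
G_1 = 29. HB_3(29) = 3^3 + 2. Bump = 258. G_2 = 257.
G_2 = 257. HB_4(257) = 4^4 + 1. Bump = 3126. G_3 = 3125.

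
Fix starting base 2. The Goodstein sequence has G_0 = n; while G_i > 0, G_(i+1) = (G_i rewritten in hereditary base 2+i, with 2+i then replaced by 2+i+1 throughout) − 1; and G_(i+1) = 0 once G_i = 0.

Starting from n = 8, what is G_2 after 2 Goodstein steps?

[0] 8 ≡ 2^(2 + 1) (base 2). Lift 3: 81. −1: 80.
[1] 80 ≡ 2·3^3 + 2·3^2 + 2·3 + 2 (base 3). Lift 4: 554. −1: 553.
[2] 553 ≡ 2·4^4 + 2·4^2 + 2·4 + 1 (base 4). Lift 5: 6311. −1: 6310.

553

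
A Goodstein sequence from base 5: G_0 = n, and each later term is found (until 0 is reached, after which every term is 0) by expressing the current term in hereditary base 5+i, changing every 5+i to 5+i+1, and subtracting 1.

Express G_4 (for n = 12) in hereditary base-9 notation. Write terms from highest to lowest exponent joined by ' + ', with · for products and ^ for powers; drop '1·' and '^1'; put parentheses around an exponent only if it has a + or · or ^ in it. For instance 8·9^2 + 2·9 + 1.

9 + 6

base 5: 12 = 2·5 + 2; at 6: 2·6 + 2 = 14; next = 13
base 6: 13 = 2·6 + 1; at 7: 2·7 + 1 = 15; next = 14
base 7: 14 = 2·7; at 8: 2·8 = 16; next = 15
base 8: 15 = 8 + 7; at 9: 9 + 7 = 16; next = 15
base 9: 15 = 9 + 6; at 10: 10 + 6 = 16; next = 15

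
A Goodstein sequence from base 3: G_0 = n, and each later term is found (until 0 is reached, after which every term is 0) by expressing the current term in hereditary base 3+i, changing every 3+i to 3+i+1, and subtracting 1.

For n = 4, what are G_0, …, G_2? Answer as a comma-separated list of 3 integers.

4, 4, 4

i=0: 4 = 3 + 1 (b=3); 3→4: 4 + 1 = 5; 5−1 = 4
i=1: 4 = 4 (b=4); 4→5: 5 = 5; 5−1 = 4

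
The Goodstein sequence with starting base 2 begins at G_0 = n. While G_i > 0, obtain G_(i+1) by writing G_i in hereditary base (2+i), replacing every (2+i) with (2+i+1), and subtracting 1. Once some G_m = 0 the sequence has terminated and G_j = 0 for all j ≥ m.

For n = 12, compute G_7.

(0) 12|_2 = 2^(2 + 1) + 2^2 ↦ 3^(3 + 1) + 3^3|_3 = 108 ⇒ 107
(1) 107|_3 = 3^(3 + 1) + 2·3^2 + 2·3 + 2 ↦ 4^(4 + 1) + 2·4^2 + 2·4 + 2|_4 = 1066 ⇒ 1065
(2) 1065|_4 = 4^(4 + 1) + 2·4^2 + 2·4 + 1 ↦ 5^(5 + 1) + 2·5^2 + 2·5 + 1|_5 = 15686 ⇒ 15685
(3) 15685|_5 = 5^(5 + 1) + 2·5^2 + 2·5 ↦ 6^(6 + 1) + 2·6^2 + 2·6|_6 = 280020 ⇒ 280019
(4) 280019|_6 = 6^(6 + 1) + 2·6^2 + 6 + 5 ↦ 7^(7 + 1) + 2·7^2 + 7 + 5|_7 = 5764911 ⇒ 5764910
(5) 5764910|_7 = 7^(7 + 1) + 2·7^2 + 7 + 4 ↦ 8^(8 + 1) + 2·8^2 + 8 + 4|_8 = 134217868 ⇒ 134217867
(6) 134217867|_8 = 8^(8 + 1) + 2·8^2 + 8 + 3 ↦ 9^(9 + 1) + 2·9^2 + 9 + 3|_9 = 3486784575 ⇒ 3486784574
(7) 3486784574|_9 = 9^(9 + 1) + 2·9^2 + 9 + 2 ↦ 10^(10 + 1) + 2·10^2 + 10 + 2|_10 = 100000000212 ⇒ 100000000211

3486784574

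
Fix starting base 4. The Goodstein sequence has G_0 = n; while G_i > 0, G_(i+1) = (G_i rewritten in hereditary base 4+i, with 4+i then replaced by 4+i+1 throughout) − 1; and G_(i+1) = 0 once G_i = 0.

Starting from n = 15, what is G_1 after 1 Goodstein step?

(0) 15|_4 = 3·4 + 3 ↦ 3·5 + 3|_5 = 18 ⇒ 17
(1) 17|_5 = 3·5 + 2 ↦ 3·6 + 2|_6 = 20 ⇒ 19

17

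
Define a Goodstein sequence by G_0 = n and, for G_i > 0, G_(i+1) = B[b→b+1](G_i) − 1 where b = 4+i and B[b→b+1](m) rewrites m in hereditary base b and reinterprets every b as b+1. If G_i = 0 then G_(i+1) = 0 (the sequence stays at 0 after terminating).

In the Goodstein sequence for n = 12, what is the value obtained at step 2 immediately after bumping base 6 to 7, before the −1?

12 —HB4→ 3·4 —bump→ 3·5 = 15 —(−1)→ 14
14 —HB5→ 2·5 + 4 —bump→ 2·6 + 4 = 16 —(−1)→ 15

17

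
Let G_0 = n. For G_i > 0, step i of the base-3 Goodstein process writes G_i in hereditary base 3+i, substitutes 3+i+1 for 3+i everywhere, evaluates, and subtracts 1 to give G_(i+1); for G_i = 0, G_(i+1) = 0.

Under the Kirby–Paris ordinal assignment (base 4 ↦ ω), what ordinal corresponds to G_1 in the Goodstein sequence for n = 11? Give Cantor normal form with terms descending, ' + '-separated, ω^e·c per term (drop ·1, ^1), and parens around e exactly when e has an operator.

ω^2 + 1

G_0=11  [base 3] 3^2 + 2  →[3↦4]→  4^2 + 2 = 18  −1 ⇒ G_1=17
G_1=17  [base 4] 4^2 + 1  →[4↦5]→  5^2 + 1 = 26  −1 ⇒ G_2=25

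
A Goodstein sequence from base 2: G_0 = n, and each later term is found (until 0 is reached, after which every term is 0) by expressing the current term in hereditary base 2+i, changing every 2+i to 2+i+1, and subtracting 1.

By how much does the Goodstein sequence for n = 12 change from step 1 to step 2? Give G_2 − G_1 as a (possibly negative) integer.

base 2: 12 = 2^(2 + 1) + 2^2; at 3: 3^(3 + 1) + 3^3 = 108; next = 107
base 3: 107 = 3^(3 + 1) + 2·3^2 + 2·3 + 2; at 4: 4^(4 + 1) + 2·4^2 + 2·4 + 2 = 1066; next = 1065

958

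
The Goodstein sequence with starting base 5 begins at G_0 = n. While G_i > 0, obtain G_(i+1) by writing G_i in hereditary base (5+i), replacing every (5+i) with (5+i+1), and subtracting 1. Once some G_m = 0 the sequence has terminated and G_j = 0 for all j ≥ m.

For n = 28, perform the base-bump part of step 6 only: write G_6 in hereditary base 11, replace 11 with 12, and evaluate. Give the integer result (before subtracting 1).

102

28 —HB5→ 5^2 + 3 —bump→ 6^2 + 3 = 39 —(−1)→ 38
38 —HB6→ 6^2 + 2 —bump→ 7^2 + 2 = 51 —(−1)→ 50
50 —HB7→ 7^2 + 1 —bump→ 8^2 + 1 = 65 —(−1)→ 64
64 —HB8→ 8^2 —bump→ 9^2 = 81 —(−1)→ 80
80 —HB9→ 8·9 + 8 —bump→ 8·10 + 8 = 88 —(−1)→ 87
87 —HB10→ 8·10 + 7 —bump→ 8·11 + 7 = 95 —(−1)→ 94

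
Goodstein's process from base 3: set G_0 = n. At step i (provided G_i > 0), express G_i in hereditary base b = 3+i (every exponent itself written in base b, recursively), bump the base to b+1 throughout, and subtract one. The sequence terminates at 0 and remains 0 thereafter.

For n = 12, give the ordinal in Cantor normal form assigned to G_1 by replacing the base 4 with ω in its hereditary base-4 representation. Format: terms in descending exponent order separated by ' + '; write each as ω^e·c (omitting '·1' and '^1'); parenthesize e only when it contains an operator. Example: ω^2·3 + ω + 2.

ω^2 + 3

G_0=12  [base 3] 3^2 + 3  →[3↦4]→  4^2 + 4 = 20  −1 ⇒ G_1=19
G_1=19  [base 4] 4^2 + 3  →[4↦5]→  5^2 + 3 = 28  −1 ⇒ G_2=27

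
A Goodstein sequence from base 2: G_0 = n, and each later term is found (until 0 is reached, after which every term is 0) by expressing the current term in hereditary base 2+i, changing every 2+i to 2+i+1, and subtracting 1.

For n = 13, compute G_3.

i=0: 13 = 2^(2 + 1) + 2^2 + 1 (b=2); 2→3: 3^(3 + 1) + 3^3 + 1 = 109; 109−1 = 108
i=1: 108 = 3^(3 + 1) + 3^3 (b=3); 3→4: 4^(4 + 1) + 4^4 = 1280; 1280−1 = 1279
i=2: 1279 = 4^(4 + 1) + 3·4^3 + 3·4^2 + 3·4 + 3 (b=4); 4→5: 5^(5 + 1) + 3·5^3 + 3·5^2 + 3·5 + 3 = 16093; 16093−1 = 16092

16092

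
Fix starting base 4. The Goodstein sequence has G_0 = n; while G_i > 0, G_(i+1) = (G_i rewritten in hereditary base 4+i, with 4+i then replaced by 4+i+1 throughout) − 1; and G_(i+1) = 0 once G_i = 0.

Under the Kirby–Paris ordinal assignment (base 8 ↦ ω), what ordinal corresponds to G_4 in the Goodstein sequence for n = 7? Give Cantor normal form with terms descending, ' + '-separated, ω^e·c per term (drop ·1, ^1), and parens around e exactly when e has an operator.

7

G_0=7  [base 4] 4 + 3  →[4↦5]→  5 + 3 = 8  −1 ⇒ G_1=7
G_1=7  [base 5] 5 + 2  →[5↦6]→  6 + 2 = 8  −1 ⇒ G_2=7
G_2=7  [base 6] 6 + 1  →[6↦7]→  7 + 1 = 8  −1 ⇒ G_3=7
G_3=7  [base 7] 7  →[7↦8]→  8 = 8  −1 ⇒ G_4=7
G_4=7  [base 8] 7  →[8↦9]→  7 = 7  −1 ⇒ G_5=6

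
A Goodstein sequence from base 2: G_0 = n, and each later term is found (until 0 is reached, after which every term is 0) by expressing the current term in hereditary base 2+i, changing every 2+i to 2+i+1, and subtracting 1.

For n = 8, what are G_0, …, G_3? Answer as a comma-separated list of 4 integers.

8, 80, 553, 6310

(0) 8|_2 = 2^(2 + 1) ↦ 3^(3 + 1)|_3 = 81 ⇒ 80
(1) 80|_3 = 2·3^3 + 2·3^2 + 2·3 + 2 ↦ 2·4^4 + 2·4^2 + 2·4 + 2|_4 = 554 ⇒ 553
(2) 553|_4 = 2·4^4 + 2·4^2 + 2·4 + 1 ↦ 2·5^5 + 2·5^2 + 2·5 + 1|_5 = 6311 ⇒ 6310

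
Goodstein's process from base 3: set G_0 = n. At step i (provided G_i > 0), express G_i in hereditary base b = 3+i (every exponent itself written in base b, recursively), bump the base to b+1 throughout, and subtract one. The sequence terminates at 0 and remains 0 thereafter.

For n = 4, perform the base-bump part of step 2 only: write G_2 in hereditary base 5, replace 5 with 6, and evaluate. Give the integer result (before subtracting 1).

(0) 4|_3 = 3 + 1 ↦ 4 + 1|_4 = 5 ⇒ 4
(1) 4|_4 = 4 ↦ 5|_5 = 5 ⇒ 4
(2) 4|_5 = 4 ↦ 4|_6 = 4 ⇒ 3

4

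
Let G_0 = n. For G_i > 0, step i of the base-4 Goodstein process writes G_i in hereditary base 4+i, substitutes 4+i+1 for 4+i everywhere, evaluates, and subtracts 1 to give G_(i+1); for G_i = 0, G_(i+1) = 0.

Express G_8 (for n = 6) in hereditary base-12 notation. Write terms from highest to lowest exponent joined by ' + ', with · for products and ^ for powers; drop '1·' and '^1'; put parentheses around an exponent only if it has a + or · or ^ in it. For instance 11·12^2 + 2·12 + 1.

1

G_0=6  [base 4] 4 + 2  →[4↦5]→  5 + 2 = 7  −1 ⇒ G_1=6
G_1=6  [base 5] 5 + 1  →[5↦6]→  6 + 1 = 7  −1 ⇒ G_2=6
G_2=6  [base 6] 6  →[6↦7]→  7 = 7  −1 ⇒ G_3=6
G_3=6  [base 7] 6  →[7↦8]→  6 = 6  −1 ⇒ G_4=5
G_4=5  [base 8] 5  →[8↦9]→  5 = 5  −1 ⇒ G_5=4
G_5=4  [base 9] 4  →[9↦10]→  4 = 4  −1 ⇒ G_6=3
G_6=3  [base 10] 3  →[10↦11]→  3 = 3  −1 ⇒ G_7=2
G_7=2  [base 11] 2  →[11↦12]→  2 = 2  −1 ⇒ G_8=1
G_8=1  [base 12] 1  →[12↦13]→  1 = 1  −1 ⇒ G_9=0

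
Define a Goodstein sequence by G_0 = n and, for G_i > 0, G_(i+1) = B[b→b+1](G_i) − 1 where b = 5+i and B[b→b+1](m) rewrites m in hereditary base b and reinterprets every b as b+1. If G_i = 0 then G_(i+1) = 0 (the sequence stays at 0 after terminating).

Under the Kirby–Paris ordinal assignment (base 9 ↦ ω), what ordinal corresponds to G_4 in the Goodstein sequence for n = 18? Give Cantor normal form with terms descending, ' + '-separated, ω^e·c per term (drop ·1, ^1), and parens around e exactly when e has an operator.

ω·2 + 8

[0] 18 ≡ 3·5 + 3 (base 5). Lift 6: 21. −1: 20.
[1] 20 ≡ 3·6 + 2 (base 6). Lift 7: 23. −1: 22.
[2] 22 ≡ 3·7 + 1 (base 7). Lift 8: 25. −1: 24.
[3] 24 ≡ 3·8 (base 8). Lift 9: 27. −1: 26.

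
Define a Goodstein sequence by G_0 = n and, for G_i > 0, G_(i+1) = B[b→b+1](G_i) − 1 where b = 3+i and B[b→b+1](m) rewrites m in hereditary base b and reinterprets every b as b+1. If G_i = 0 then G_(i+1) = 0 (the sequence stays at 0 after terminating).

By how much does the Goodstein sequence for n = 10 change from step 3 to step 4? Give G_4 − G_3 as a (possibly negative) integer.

G_0=10  [base 3] 3^2 + 1  →[3↦4]→  4^2 + 1 = 17  −1 ⇒ G_1=16
G_1=16  [base 4] 4^2  →[4↦5]→  5^2 = 25  −1 ⇒ G_2=24
G_2=24  [base 5] 4·5 + 4  →[5↦6]→  4·6 + 4 = 28  −1 ⇒ G_3=27
G_3=27  [base 6] 4·6 + 3  →[6↦7]→  4·7 + 3 = 31  −1 ⇒ G_4=30

3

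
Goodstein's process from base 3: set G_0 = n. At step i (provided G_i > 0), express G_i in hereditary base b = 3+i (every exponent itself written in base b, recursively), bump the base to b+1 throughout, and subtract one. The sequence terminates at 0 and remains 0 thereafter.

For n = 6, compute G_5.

[0] 6 ≡ 2·3 (base 3). Lift 4: 8. −1: 7.
[1] 7 ≡ 4 + 3 (base 4). Lift 5: 8. −1: 7.
[2] 7 ≡ 5 + 2 (base 5). Lift 6: 8. −1: 7.
[3] 7 ≡ 6 + 1 (base 6). Lift 7: 8. −1: 7.
[4] 7 ≡ 7 (base 7). Lift 8: 8. −1: 7.
[5] 7 ≡ 7 (base 8). Lift 9: 7. −1: 6.

7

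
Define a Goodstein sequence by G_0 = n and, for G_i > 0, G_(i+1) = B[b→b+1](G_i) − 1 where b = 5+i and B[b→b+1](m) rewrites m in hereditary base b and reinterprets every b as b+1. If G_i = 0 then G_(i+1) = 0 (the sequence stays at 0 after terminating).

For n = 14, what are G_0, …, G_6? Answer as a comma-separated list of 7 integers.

G_0 = 14. HB_5(14) = 2·5 + 4. Bump = 16. G_1 = 15.
G_1 = 15. HB_6(15) = 2·6 + 3. Bump = 17. G_2 = 16.
G_2 = 16. HB_7(16) = 2·7 + 2. Bump = 18. G_3 = 17.
G_3 = 17. HB_8(17) = 2·8 + 1. Bump = 19. G_4 = 18.
G_4 = 18. HB_9(18) = 2·9. Bump = 20. G_5 = 19.
G_5 = 19. HB_10(19) = 10 + 9. Bump = 20. G_6 = 19.

14, 15, 16, 17, 18, 19, 19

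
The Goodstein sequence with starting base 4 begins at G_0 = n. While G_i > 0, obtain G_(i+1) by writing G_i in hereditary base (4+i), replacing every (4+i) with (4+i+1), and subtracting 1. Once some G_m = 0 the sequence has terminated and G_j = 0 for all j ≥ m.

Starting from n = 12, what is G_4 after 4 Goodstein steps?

[0] 12 ≡ 3·4 (base 4). Lift 5: 15. −1: 14.
[1] 14 ≡ 2·5 + 4 (base 5). Lift 6: 16. −1: 15.
[2] 15 ≡ 2·6 + 3 (base 6). Lift 7: 17. −1: 16.
[3] 16 ≡ 2·7 + 2 (base 7). Lift 8: 18. −1: 17.
[4] 17 ≡ 2·8 + 1 (base 8). Lift 9: 19. −1: 18.

17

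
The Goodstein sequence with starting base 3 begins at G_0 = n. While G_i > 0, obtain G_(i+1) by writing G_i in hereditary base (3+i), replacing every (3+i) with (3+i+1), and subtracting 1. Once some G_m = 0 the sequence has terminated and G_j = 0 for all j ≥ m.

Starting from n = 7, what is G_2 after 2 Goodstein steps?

G_0 = 7. HB_3(7) = 2·3 + 1. Bump = 9. G_1 = 8.
G_1 = 8. HB_4(8) = 2·4. Bump = 10. G_2 = 9.
G_2 = 9. HB_5(9) = 5 + 4. Bump = 10. G_3 = 9.

9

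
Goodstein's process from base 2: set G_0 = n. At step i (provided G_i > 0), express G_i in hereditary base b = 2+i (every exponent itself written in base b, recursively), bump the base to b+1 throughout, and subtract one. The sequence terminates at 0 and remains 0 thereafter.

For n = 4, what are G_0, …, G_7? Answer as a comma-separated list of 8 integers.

G_0 = 4. HB_2(4) = 2^2. Bump = 27. G_1 = 26.
G_1 = 26. HB_3(26) = 2·3^2 + 2·3 + 2. Bump = 42. G_2 = 41.
G_2 = 41. HB_4(41) = 2·4^2 + 2·4 + 1. Bump = 61. G_3 = 60.
G_3 = 60. HB_5(60) = 2·5^2 + 2·5. Bump = 84. G_4 = 83.
G_4 = 83. HB_6(83) = 2·6^2 + 6 + 5. Bump = 110. G_5 = 109.
G_5 = 109. HB_7(109) = 2·7^2 + 7 + 4. Bump = 140. G_6 = 139.
G_6 = 139. HB_8(139) = 2·8^2 + 8 + 3. Bump = 174. G_7 = 173.

4, 26, 41, 60, 83, 109, 139, 173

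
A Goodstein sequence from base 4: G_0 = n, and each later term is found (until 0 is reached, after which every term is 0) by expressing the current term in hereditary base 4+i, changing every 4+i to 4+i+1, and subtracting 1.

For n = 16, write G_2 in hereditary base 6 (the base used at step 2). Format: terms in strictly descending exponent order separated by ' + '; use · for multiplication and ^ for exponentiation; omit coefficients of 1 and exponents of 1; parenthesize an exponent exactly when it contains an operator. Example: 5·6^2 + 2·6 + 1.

base 4: 16 = 4^2; at 5: 5^2 = 25; next = 24
base 5: 24 = 4·5 + 4; at 6: 4·6 + 4 = 28; next = 27
base 6: 27 = 4·6 + 3; at 7: 4·7 + 3 = 31; next = 30

4·6 + 3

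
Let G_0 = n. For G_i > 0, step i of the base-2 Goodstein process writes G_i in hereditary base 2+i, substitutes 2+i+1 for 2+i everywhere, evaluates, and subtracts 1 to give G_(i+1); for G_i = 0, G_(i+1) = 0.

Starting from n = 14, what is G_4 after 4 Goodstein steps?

326591

i=0: 14 = 2^(2 + 1) + 2^2 + 2 (b=2); 2→3: 3^(3 + 1) + 3^3 + 3 = 111; 111−1 = 110
i=1: 110 = 3^(3 + 1) + 3^3 + 2 (b=3); 3→4: 4^(4 + 1) + 4^4 + 2 = 1282; 1282−1 = 1281
i=2: 1281 = 4^(4 + 1) + 4^4 + 1 (b=4); 4→5: 5^(5 + 1) + 5^5 + 1 = 18751; 18751−1 = 18750
i=3: 18750 = 5^(5 + 1) + 5^5 (b=5); 5→6: 6^(6 + 1) + 6^6 = 326592; 326592−1 = 326591
i=4: 326591 = 6^(6 + 1) + 5·6^5 + 5·6^4 + 5·6^3 + 5·6^2 + 5·6 + 5 (b=6); 6→7: 7^(7 + 1) + 5·7^5 + 5·7^4 + 5·7^3 + 5·7^2 + 5·7 + 5 = 5862841; 5862841−1 = 5862840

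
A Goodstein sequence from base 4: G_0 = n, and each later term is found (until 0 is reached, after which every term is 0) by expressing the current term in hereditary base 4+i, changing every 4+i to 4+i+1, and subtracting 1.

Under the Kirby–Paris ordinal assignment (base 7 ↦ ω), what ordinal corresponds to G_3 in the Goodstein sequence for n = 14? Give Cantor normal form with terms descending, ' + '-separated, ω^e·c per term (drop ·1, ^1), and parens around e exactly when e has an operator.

ω·2 + 6

i=0: 14 = 3·4 + 2 (b=4); 4→5: 3·5 + 2 = 17; 17−1 = 16
i=1: 16 = 3·5 + 1 (b=5); 5→6: 3·6 + 1 = 19; 19−1 = 18
i=2: 18 = 3·6 (b=6); 6→7: 3·7 = 21; 21−1 = 20
i=3: 20 = 2·7 + 6 (b=7); 7→8: 2·8 + 6 = 22; 22−1 = 21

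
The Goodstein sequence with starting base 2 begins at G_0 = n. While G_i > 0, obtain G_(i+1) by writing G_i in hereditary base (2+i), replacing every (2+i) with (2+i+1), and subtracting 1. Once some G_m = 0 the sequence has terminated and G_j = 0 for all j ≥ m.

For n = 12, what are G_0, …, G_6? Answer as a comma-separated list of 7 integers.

12 —HB2→ 2^(2 + 1) + 2^2 —bump→ 3^(3 + 1) + 3^3 = 108 —(−1)→ 107
107 —HB3→ 3^(3 + 1) + 2·3^2 + 2·3 + 2 —bump→ 4^(4 + 1) + 2·4^2 + 2·4 + 2 = 1066 —(−1)→ 1065
1065 —HB4→ 4^(4 + 1) + 2·4^2 + 2·4 + 1 —bump→ 5^(5 + 1) + 2·5^2 + 2·5 + 1 = 15686 —(−1)→ 15685
15685 —HB5→ 5^(5 + 1) + 2·5^2 + 2·5 —bump→ 6^(6 + 1) + 2·6^2 + 2·6 = 280020 —(−1)→ 280019
280019 —HB6→ 6^(6 + 1) + 2·6^2 + 6 + 5 —bump→ 7^(7 + 1) + 2·7^2 + 7 + 5 = 5764911 —(−1)→ 5764910
5764910 —HB7→ 7^(7 + 1) + 2·7^2 + 7 + 4 —bump→ 8^(8 + 1) + 2·8^2 + 8 + 4 = 134217868 —(−1)→ 134217867

12, 107, 1065, 15685, 280019, 5764910, 134217867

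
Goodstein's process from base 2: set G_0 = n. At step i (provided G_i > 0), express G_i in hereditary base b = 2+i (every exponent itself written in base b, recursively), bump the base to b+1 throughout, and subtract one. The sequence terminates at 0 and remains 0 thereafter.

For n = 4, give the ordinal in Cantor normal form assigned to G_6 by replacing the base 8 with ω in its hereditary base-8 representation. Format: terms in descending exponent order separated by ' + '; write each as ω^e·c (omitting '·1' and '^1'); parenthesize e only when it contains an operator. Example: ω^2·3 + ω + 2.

ω^2·2 + ω + 3

4 —HB2→ 2^2 —bump→ 3^3 = 27 —(−1)→ 26
26 —HB3→ 2·3^2 + 2·3 + 2 —bump→ 2·4^2 + 2·4 + 2 = 42 —(−1)→ 41
41 —HB4→ 2·4^2 + 2·4 + 1 —bump→ 2·5^2 + 2·5 + 1 = 61 —(−1)→ 60
60 —HB5→ 2·5^2 + 2·5 —bump→ 2·6^2 + 2·6 = 84 —(−1)→ 83
83 —HB6→ 2·6^2 + 6 + 5 —bump→ 2·7^2 + 7 + 5 = 110 —(−1)→ 109
109 —HB7→ 2·7^2 + 7 + 4 —bump→ 2·8^2 + 8 + 4 = 140 —(−1)→ 139
139 —HB8→ 2·8^2 + 8 + 3 —bump→ 2·9^2 + 9 + 3 = 174 —(−1)→ 173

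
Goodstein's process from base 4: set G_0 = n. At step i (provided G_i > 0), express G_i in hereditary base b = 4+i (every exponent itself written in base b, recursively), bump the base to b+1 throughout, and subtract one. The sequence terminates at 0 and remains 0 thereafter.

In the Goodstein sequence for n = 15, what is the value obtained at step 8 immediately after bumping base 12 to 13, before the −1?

29

G_0=15  [base 4] 3·4 + 3  →[4↦5]→  3·5 + 3 = 18  −1 ⇒ G_1=17
G_1=17  [base 5] 3·5 + 2  →[5↦6]→  3·6 + 2 = 20  −1 ⇒ G_2=19
G_2=19  [base 6] 3·6 + 1  →[6↦7]→  3·7 + 1 = 22  −1 ⇒ G_3=21
G_3=21  [base 7] 3·7  →[7↦8]→  3·8 = 24  −1 ⇒ G_4=23
G_4=23  [base 8] 2·8 + 7  →[8↦9]→  2·9 + 7 = 25  −1 ⇒ G_5=24
G_5=24  [base 9] 2·9 + 6  →[9↦10]→  2·10 + 6 = 26  −1 ⇒ G_6=25
G_6=25  [base 10] 2·10 + 5  →[10↦11]→  2·11 + 5 = 27  −1 ⇒ G_7=26
G_7=26  [base 11] 2·11 + 4  →[11↦12]→  2·12 + 4 = 28  −1 ⇒ G_8=27
G_8=27  [base 12] 2·12 + 3  →[12↦13]→  2·13 + 3 = 29  −1 ⇒ G_9=28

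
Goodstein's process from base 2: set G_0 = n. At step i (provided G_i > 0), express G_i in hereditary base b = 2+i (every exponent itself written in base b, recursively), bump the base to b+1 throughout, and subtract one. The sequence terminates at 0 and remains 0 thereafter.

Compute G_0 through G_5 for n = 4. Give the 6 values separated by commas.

4, 26, 41, 60, 83, 109

step 0: 4 = 2^2; sub 3 for 2: 3^3; = 27; G_1 = 27−1 = 26
step 1: 26 = 2·3^2 + 2·3 + 2; sub 4 for 3: 2·4^2 + 2·4 + 2; = 42; G_2 = 42−1 = 41
step 2: 41 = 2·4^2 + 2·4 + 1; sub 5 for 4: 2·5^2 + 2·5 + 1; = 61; G_3 = 61−1 = 60
step 3: 60 = 2·5^2 + 2·5; sub 6 for 5: 2·6^2 + 2·6; = 84; G_4 = 84−1 = 83
step 4: 83 = 2·6^2 + 6 + 5; sub 7 for 6: 2·7^2 + 7 + 5; = 110; G_5 = 110−1 = 109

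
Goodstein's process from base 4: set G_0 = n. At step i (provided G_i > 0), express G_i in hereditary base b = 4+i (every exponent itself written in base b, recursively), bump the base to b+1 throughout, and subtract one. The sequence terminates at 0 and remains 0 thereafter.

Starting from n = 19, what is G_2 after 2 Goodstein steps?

base 4: 19 = 4^2 + 3; at 5: 5^2 + 3 = 28; next = 27
base 5: 27 = 5^2 + 2; at 6: 6^2 + 2 = 38; next = 37
base 6: 37 = 6^2 + 1; at 7: 7^2 + 1 = 50; next = 49

37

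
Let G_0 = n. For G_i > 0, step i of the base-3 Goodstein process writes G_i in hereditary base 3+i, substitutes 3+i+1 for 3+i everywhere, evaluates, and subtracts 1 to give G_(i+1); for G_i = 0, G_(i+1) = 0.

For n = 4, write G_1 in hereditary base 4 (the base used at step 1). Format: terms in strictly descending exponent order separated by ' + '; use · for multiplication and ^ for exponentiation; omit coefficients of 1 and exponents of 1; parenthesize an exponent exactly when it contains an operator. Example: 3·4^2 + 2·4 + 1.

4 —HB3→ 3 + 1 —bump→ 4 + 1 = 5 —(−1)→ 4
4 —HB4→ 4 —bump→ 5 = 5 —(−1)→ 4

4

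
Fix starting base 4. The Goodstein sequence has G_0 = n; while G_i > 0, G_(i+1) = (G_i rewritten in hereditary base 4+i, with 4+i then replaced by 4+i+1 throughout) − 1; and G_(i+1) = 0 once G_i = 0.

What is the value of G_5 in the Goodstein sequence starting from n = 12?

18

step 0: 12 = 3·4; sub 5 for 4: 3·5; = 15; G_1 = 15−1 = 14
step 1: 14 = 2·5 + 4; sub 6 for 5: 2·6 + 4; = 16; G_2 = 16−1 = 15
step 2: 15 = 2·6 + 3; sub 7 for 6: 2·7 + 3; = 17; G_3 = 17−1 = 16
step 3: 16 = 2·7 + 2; sub 8 for 7: 2·8 + 2; = 18; G_4 = 18−1 = 17
step 4: 17 = 2·8 + 1; sub 9 for 8: 2·9 + 1; = 19; G_5 = 19−1 = 18
step 5: 18 = 2·9; sub 10 for 9: 2·10; = 20; G_6 = 20−1 = 19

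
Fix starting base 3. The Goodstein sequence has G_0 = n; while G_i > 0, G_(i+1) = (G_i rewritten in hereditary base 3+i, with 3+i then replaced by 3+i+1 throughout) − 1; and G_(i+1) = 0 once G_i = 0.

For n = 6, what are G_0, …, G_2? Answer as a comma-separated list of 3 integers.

i=0: 6 = 2·3 (b=3); 3→4: 2·4 = 8; 8−1 = 7
i=1: 7 = 4 + 3 (b=4); 4→5: 5 + 3 = 8; 8−1 = 7

6, 7, 7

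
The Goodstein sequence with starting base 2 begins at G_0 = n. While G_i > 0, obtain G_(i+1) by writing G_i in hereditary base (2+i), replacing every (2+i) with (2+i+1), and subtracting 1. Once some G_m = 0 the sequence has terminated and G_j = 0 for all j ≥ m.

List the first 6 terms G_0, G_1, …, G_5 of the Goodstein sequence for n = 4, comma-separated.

i=0: 4 = 2^2 (b=2); 2→3: 3^3 = 27; 27−1 = 26
i=1: 26 = 2·3^2 + 2·3 + 2 (b=3); 3→4: 2·4^2 + 2·4 + 2 = 42; 42−1 = 41
i=2: 41 = 2·4^2 + 2·4 + 1 (b=4); 4→5: 2·5^2 + 2·5 + 1 = 61; 61−1 = 60
i=3: 60 = 2·5^2 + 2·5 (b=5); 5→6: 2·6^2 + 2·6 = 84; 84−1 = 83
i=4: 83 = 2·6^2 + 6 + 5 (b=6); 6→7: 2·7^2 + 7 + 5 = 110; 110−1 = 109

4, 26, 41, 60, 83, 109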